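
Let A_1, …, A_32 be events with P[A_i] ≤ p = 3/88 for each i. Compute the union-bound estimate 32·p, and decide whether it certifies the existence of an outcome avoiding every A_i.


Union bound: P[∪_{i=1}^{32} A_i] ≤ Σ_i P[A_i] ≤ 32·p = 32·(3/88) = 12/11.
Numerically: 12/11 ≈ 1.09091.
Is 12/11 < 1? NO.
Since the bound 12/11 is ≥ 1, the union bound is uninformative here; it does NOT by itself certify existence.

32·p = 12/11 ≈ 1.09091; existence NOT certified by the union bound.


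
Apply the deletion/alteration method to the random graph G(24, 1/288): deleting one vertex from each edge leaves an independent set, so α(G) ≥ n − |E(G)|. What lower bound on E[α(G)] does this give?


E[|E(G)|] = C(24, 2)·p = 276 · (1/288) = 23/24.
E[α(G)] ≥ n − E[|E(G)|] = 24 − 23/24 = 553/24.
Numerically: ≈ 23.0417.
(This is only a lower bound; the true E[α(G)] may be larger.)

E[α(G)] ≥ 553/24 ≈ 23.0417.


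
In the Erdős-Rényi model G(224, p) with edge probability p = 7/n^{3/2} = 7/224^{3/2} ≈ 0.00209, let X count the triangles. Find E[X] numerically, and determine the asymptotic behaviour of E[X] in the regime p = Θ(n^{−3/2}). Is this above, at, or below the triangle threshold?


Number of potential triangles: C(224, 3) = 1848224.
Each occurs with probability p³ ≈ (0.00209)³ ≈ 9.10286e-09.
By linearity: E[X] = C(224, 3)·p³ ≈ 1848224 · 9.10286e-09 ≈ 0.017.
Since α = 3/2 > 1, p = c/n^{3/2} = o(1/n) is below the triangle threshold p ~ 1/n. Asymptotically E[X] ~ (c³/6)·n^{3(1−α)} = (7³/6)·n^{-1.5} → 0, so by Markov's inequality G has no triangles w.h.p.

E[X] ≈ 0.017; in regime p = Θ(1/n^{3/2}) E[X] tends to 0 (below the triangle threshold p ~ 1/n).


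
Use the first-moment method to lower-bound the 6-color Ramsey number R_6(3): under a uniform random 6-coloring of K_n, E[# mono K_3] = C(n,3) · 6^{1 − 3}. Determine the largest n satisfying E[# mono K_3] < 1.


We need C(n, 3) · 6^{1 − 3} < 1, i.e. C(n, 3) < 6^{3 − 1} = 36.
Check values of n near the boundary:
  n = 3: C(3, 3) = 1; 1 < 36? YES
  n = 4: C(4, 3) = 4; 4 < 36? YES
  n = 5: C(5, 3) = 10; 10 < 36? YES
  n = 6: C(6, 3) = 20; 20 < 36? YES
  n = 7: C(7, 3) = 35; 35 < 36? YES
  n = 8: C(8, 3) = 56; 56 < 36? NO
  n = 9: C(9, 3) = 84; 84 < 36? NO
  n = 10: C(10, 3) = 120; 120 < 36? NO
The largest n with C(n, 3) < 36 is n = 7 (where E[X] = 35/36 ≈ 0.972). Hence R_6(3) > 7, i.e. R_6(3) ≥ 8.

Largest n = 7; hence R_6(3) > 7.


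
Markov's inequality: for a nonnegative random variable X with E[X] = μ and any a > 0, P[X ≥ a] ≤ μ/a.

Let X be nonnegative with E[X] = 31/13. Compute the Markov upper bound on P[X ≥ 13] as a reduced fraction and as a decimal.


μ = E[X] = 31/13, a = 13.
Markov: P[X ≥ 13] ≤ μ/a = (31/13)/13 = 31/169.
Numerically: ≈ 0.18343.
(Since a = 13 > μ = 2.38462, the bound 31/169 is < 1 and informative.)

P[X ≥ 13] ≤ 31/169 ≈ 0.18343.


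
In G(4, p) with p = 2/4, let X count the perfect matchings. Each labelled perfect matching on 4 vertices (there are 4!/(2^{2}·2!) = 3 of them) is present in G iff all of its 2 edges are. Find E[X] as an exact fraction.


K_4 has 4!/(2^{2}·2!) = 3 labelled perfect matchings.
For each such perfect matching H, let X_H = 1 if all 2 edges of H are present in G. Then P[X_H = 1] = p^{2} = (1/2)^{2} = 1/4.
By linearity of expectation: E[X] = Σ_H E[X_H] = 3 · p^{2} = 3 · 1/4 = 3/4.
Numerically: E[X] ≈ 0.75.

E[X] = 3 · (1/2)^{2} = 3/4 ≈ 0.75.


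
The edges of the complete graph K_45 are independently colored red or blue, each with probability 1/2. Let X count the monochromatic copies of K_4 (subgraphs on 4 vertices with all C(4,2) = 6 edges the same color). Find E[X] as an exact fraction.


Let X = Σ_S X_S over the C(45, 4) = 148995 subsets S of size 4, where X_S = 1 if the K_4 on S is monochromatic.
For a fixed S, the K_4 on S has C(4, 2) = 6 edges. P[all 6 edges red] = (1/2)^6, and likewise for blue, so P[monochromatic] = 2·(1/2)^6 = 2^{1 − 6} = 1/32.
Summing: E[X] = C(45, 4) · 2^{1 − 6} = 148995 · 1/32 = 148995/32.
Numerically: E[X] ≈ 4656.09375.

E[X] = C(45,4)·2^(1−C(4,2)) = 148995/32 ≈ 4656.09375.


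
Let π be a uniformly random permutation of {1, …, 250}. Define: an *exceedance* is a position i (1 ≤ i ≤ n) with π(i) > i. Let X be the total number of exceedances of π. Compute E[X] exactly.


Write X = Σ_{i=1}^{250} X_i, where X_i = 1_{π(i) > i}.
For each fixed i, π(i) is uniform over {1, …, 250} (marginal of a uniform permutation), so P[π(i) > i] = (n − i)/n. Summing: Σ_{i=1}^{250} (n − i)/n = (0 + 1 + … + 249)/250 = 250(250 − 1)/(2·250) = (250 − 1)/2.
Hence E[X] = Σ_{i=1}^{250} (250 − i)/250 = 249/2 ≈ 124.50000.

E[X] = 249/2 = 124.50000.


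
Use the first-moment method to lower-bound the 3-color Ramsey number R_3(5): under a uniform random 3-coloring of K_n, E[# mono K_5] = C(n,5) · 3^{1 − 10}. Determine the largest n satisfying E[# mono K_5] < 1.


We need C(n, 5) · 3^{1 − 10} < 1, i.e. C(n, 5) < 3^{10 − 1} = 19683.
Check values of n near the boundary:
  n = 19: C(19, 5) = 11628; 11628 < 19683? YES
  n = 20: C(20, 5) = 15504; 15504 < 19683? YES
  n = 21: C(21, 5) = 20349; 20349 < 19683? NO
  n = 22: C(22, 5) = 26334; 26334 < 19683? NO
  n = 23: C(23, 5) = 33649; 33649 < 19683? NO
The largest n with C(n, 5) < 19683 is n = 20 (where E[X] = 5168/6561 ≈ 0.787685). Hence R_3(5) > 20, i.e. R_3(5) ≥ 21.

Largest n = 20; hence R_3(5) > 20.


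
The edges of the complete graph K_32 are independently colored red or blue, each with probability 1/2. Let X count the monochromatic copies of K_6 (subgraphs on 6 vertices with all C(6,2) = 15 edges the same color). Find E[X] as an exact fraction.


Let X = Σ_S X_S over the C(32, 6) = 906192 subsets S of size 6, where X_S = 1 if the K_6 on S is monochromatic.
For a fixed S, the K_6 on S has C(6, 2) = 15 edges. P[all 15 edges red] = (1/2)^15, and likewise for blue, so P[monochromatic] = 2·(1/2)^15 = 2^{1 − 15} = 1/16384.
By linearity: E[X] = C(32, 6) · 2^{1 − 15} = 906192 · 1/16384 = 56637/1024.
Numerically: E[X] ≈ 55.30957.

E[X] = C(32,6)·2^(1−C(6,2)) = 56637/1024 ≈ 55.30957.


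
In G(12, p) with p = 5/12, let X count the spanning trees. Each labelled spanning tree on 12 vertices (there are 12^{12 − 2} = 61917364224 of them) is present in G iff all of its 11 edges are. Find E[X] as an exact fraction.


K_12 has 12^{12 − 2} = 61917364224 labelled spanning trees.
For each such spanning tree H, let X_H = 1 if all 11 edges of H are present in G. Then P[X_H = 1] = p^{11} = (5/12)^{11} = 48828125/743008370688.
By linearity of expectation: E[X] = Σ_H E[X_H] = 61917364224 · p^{11} = 61917364224 · 48828125/743008370688 = 48828125/12.
Numerically: E[X] ≈ 4.069e+06.

E[X] = 61917364224 · (5/12)^{11} = 48828125/12 ≈ 4.069e+06.


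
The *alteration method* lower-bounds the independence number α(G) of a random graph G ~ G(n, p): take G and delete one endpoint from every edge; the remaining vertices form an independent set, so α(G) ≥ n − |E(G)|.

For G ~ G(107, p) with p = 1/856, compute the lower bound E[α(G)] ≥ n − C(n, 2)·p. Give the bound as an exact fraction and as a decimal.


E[|E(G)|] = C(107, 2)·p = 5671 · (1/856) = 53/8.
E[α(G)] ≥ n − E[|E(G)|] = 107 − 53/8 = 803/8.
Numerically: ≈ 100.375000.
(This is only a lower bound; the true E[α(G)] may be larger.)

E[α(G)] ≥ 803/8 ≈ 100.375000.


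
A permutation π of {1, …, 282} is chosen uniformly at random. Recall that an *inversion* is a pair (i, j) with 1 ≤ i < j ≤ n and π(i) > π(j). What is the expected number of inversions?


Write X = Σ X_I over the C(282, 2) = 39621 pairs i < j, with X_I the indicator of one inversion.
There are 39621 indicators.
For each fixed pair i < j, the values π(i) and π(j) are two distinct elements of {1, …, 282} in uniformly random order; by symmetry P[π(i) > π(j)] = 1/2.
By linearity: E[X] = 39621 · (1/2) = C(282, 2) · (1/2) = 39621/2 = 39621/2 ≈ 19810.500.

E[X] = 39621/2 = 19810.500.


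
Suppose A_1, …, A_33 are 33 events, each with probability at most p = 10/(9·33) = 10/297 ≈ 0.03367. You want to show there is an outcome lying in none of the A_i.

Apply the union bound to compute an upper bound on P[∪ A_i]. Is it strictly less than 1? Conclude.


Union bound: P[∪_{i=1}^{33} A_i] ≤ Σ_i P[A_i] ≤ 33·p = 33·(10/297) = 10/9.
Numerically: 10/9 ≈ 1.11111.
Is 10/9 < 1? NO.
Since the bound 10/9 is ≥ 1, the union bound is uninformative here; it does NOT by itself certify existence.

33·p = 10/9 ≈ 1.11111; existence NOT certified by the union bound.


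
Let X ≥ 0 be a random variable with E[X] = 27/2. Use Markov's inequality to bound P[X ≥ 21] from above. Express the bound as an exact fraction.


μ = E[X] = 27/2, a = 21.
Markov: P[X ≥ 21] ≤ μ/a = (27/2)/21 = 9/14.
Numerically: ≈ 0.6429.
(Since a = 21 > μ = 13.5000, the bound 9/14 is < 1 and informative.)

P[X ≥ 21] ≤ 9/14 ≈ 0.6429.


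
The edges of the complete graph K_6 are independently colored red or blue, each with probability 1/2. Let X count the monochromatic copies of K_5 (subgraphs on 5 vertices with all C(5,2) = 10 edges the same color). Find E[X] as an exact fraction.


Let X = Σ_S X_S over the C(6, 5) = 6 subsets S of size 5, where X_S = 1 if the K_5 on S is monochromatic.
For a fixed S, the K_5 on S has C(5, 2) = 10 edges. P[all 10 edges red] = (1/2)^10, and likewise for blue, so P[monochromatic] = 2·(1/2)^10 = 2^{1 − 10} = 1/512.
Summing: E[X] = C(6, 5) · 2^{1 − 10} = 6 · 1/512 = 3/256.
Numerically: E[X] ≈ 0.012.

E[X] = C(6,5)·2^(1−C(5,2)) = 3/256 ≈ 0.012.


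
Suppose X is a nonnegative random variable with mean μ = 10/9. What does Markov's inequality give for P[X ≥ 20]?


μ = E[X] = 10/9, a = 20.
Markov: P[X ≥ 20] ≤ μ/a = (10/9)/20 = 1/18.
Numerically: ≈ 0.056.
(Since a = 20 > μ = 1.111, the bound 1/18 is < 1 and informative.)

P[X ≥ 20] ≤ 1/18 ≈ 0.056.


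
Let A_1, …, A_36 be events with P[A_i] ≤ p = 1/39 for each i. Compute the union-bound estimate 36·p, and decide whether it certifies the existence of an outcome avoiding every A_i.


Union bound: P[∪_{i=1}^{36} A_i] ≤ Σ_i P[A_i] ≤ 36·p = 36·(1/39) = 12/13.
Numerically: 12/13 ≈ 0.92308.
Is 12/13 < 1? YES.
Since P[∪ A_i] ≤ 12/13 < 1, the complement has P[∩ A_i^c] ≥ 1 − 12/13 = 1/13 > 0, so some outcome avoids every A_i.

36·p = 12/13 ≈ 0.92308; existence CERTIFIED by the union bound.


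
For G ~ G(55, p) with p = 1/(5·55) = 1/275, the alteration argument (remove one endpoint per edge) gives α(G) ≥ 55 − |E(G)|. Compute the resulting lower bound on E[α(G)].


E[|E(G)|] = C(55, 2)·p = 1485 · (1/275) = 27/5.
E[α(G)] ≥ n − E[|E(G)|] = 55 − 27/5 = 248/5.
Numerically: ≈ 49.600000.
(This is only a lower bound; the true E[α(G)] may be larger.)

E[α(G)] ≥ 248/5 ≈ 49.600000.


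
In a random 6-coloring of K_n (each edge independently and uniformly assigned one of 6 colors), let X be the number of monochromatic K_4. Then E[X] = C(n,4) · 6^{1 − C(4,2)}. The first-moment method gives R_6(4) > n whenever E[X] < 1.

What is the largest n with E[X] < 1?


We need C(n, 4) · 6^{1 − 6} < 1, i.e. C(n, 4) < 6^{6 − 1} = 7776.
Check values of n near the boundary:
  n = 18: C(18, 4) = 3060; 3060 < 7776? YES
  n = 19: C(19, 4) = 3876; 3876 < 7776? YES
  n = 20: C(20, 4) = 4845; 4845 < 7776? YES
  n = 21: C(21, 4) = 5985; 5985 < 7776? YES
  n = 22: C(22, 4) = 7315; 7315 < 7776? YES
  n = 23: C(23, 4) = 8855; 8855 < 7776? NO
The largest n with C(n, 4) < 7776 is n = 22 (where E[X] = 7315/7776 ≈ 0.9407). Hence R_6(4) > 22, i.e. R_6(4) ≥ 23.

Largest n = 22; hence R_6(4) > 22.


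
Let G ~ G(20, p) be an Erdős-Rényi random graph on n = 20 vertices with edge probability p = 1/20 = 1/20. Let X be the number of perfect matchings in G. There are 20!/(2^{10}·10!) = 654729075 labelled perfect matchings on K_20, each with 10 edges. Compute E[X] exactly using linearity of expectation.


K_20 has 20!/(2^{10}·10!) = 654729075 labelled perfect matchings.
For each such perfect matching H, let X_H = 1 if all 10 edges of H are present in G. Then P[X_H = 1] = p^{10} = (1/20)^{10} = 1/10240000000000.
By linearity of expectation: E[X] = Σ_H E[X_H] = 654729075 · p^{10} = 654729075 · 1/10240000000000 = 26189163/409600000000.
Numerically: E[X] ≈ 6.39384e-05.

E[X] = 654729075 · (1/20)^{10} = 26189163/409600000000 ≈ 6.39384e-05.


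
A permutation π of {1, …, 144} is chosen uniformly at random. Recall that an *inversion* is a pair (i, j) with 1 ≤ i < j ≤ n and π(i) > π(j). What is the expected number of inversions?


Write X = Σ X_I over the C(144, 2) = 10296 pairs i < j, with X_I the indicator of one inversion.
There are 10296 indicators.
For each fixed pair i < j, the values π(i) and π(j) are two distinct elements of {1, …, 144} in uniformly random order; by symmetry P[π(i) > π(j)] = 1/2.
By linearity: E[X] = 10296 · (1/2) = C(144, 2) · (1/2) = 10296/2 = 5148 ≈ 5148.0000.

E[X] = 5148 = 5148.0000.


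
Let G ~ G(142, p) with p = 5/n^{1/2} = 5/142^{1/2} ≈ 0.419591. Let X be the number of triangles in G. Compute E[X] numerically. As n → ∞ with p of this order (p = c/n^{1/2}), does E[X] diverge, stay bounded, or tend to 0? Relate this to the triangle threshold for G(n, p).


Number of potential triangles: C(142, 3) = 467180.
Each occurs with probability p³ ≈ (0.419591)³ ≈ 7.38715984e-02.
By linearity: E[X] = C(142, 3)·p³ ≈ 467180 · 7.38715984e-02 ≈ 34511.333360.
Since α = 1/2 < 1, p = c/n^{1/2} ≫ 1/n is above the triangle threshold p ~ 1/n. Asymptotically E[X] ~ (c³/6)·n^{3(1−α)} = (5³/6)·n^{1.5} → ∞; triangles are abundant w.h.p.

E[X] ≈ 34511.333360; in regime p = Θ(1/n^{1/2}) E[X] diverges (above the triangle threshold p ~ 1/n).


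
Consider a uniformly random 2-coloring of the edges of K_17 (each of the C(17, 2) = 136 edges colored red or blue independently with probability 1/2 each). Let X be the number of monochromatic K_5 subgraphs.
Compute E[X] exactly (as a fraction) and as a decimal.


Let X = Σ_S X_S over the C(17, 5) = 6188 subsets S of size 5, where X_S = 1 if the K_5 on S is monochromatic.
For a fixed S, the K_5 on S has C(5, 2) = 10 edges. P[all 10 edges red] = (1/2)^10, and likewise for blue, so P[monochromatic] = 2·(1/2)^10 = 2^{1 − 10} = 1/512.
By linearity of expectation: E[X] = C(17, 5) · 2^{1 − 10} = 6188 · 1/512 = 1547/128.
Numerically: E[X] ≈ 12.086.

E[X] = C(17,5)·2^(1−C(5,2)) = 1547/128 ≈ 12.086.


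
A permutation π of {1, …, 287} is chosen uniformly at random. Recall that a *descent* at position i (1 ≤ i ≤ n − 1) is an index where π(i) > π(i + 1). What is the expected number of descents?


Write X = Σ X_I over i = 1, …, 286, with X_I the indicator of one descent.
There are 286 indicators.
For each fixed i, the pair (π(i), π(i+1)) is a uniformly random ordered pair of distinct values from {1, …, 287}; by symmetry P[π(i) > π(i+1)] = 1/2.
By linearity: E[X] = 286 · (1/2) = (287 − 1) · (1/2) = 143 ≈ 143.0000.

E[X] = 143 = 143.0000.


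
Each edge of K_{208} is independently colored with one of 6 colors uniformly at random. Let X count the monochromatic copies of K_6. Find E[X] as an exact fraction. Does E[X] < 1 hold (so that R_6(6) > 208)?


E[X] = C(208, 6) · 6^{1 − 15} = 104579959848 · 6^{−14} = 104579959848/78364164096.
As a reduced fraction: E[X] = 4357498327/3265173504 ≈ 1.334538.
Is E[X] < 1? NO.
Since E[X] ≥ 1, the first-moment bound is inconclusive at n = 208; it does NOT by itself certify R_6(6) > 208.

E[X] = 4357498327/3265173504 ≈ 1.334538; E[X] ≥ 1; first-moment method inconclusive here.


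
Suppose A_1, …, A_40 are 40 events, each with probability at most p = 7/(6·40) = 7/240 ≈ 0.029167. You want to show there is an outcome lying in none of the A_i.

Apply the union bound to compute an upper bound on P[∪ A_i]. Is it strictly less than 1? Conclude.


Union bound: P[∪_{i=1}^{40} A_i] ≤ Σ_i P[A_i] ≤ 40·p = 40·(7/240) = 7/6.
Numerically: 7/6 ≈ 1.166667.
Is 7/6 < 1? NO.
Since the bound 7/6 is ≥ 1, the union bound is uninformative here; it does NOT by itself certify existence.

40·p = 7/6 ≈ 1.166667; existence NOT certified by the union bound.


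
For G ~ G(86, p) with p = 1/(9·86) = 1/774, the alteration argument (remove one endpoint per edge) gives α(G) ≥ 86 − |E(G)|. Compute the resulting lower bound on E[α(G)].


E[|E(G)|] = C(86, 2)·p = 3655 · (1/774) = 85/18.
E[α(G)] ≥ n − E[|E(G)|] = 86 − 85/18 = 1463/18.
Numerically: ≈ 81.2778.
(This is only a lower bound; the true E[α(G)] may be larger.)

E[α(G)] ≥ 1463/18 ≈ 81.2778.


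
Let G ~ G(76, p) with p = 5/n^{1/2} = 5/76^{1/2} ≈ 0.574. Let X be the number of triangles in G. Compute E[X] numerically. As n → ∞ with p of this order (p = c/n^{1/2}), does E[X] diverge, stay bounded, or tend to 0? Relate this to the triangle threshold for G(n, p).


Number of potential triangles: C(76, 3) = 70300.
Each occurs with probability p³ ≈ (0.574)³ ≈ 1.88664e-01.
By linearity: E[X] = C(76, 3)·p³ ≈ 70300 · 1.88664e-01 ≈ 13263.097.
Since α = 1/2 < 1, p = c/n^{1/2} ≫ 1/n is above the triangle threshold p ~ 1/n. Asymptotically E[X] ~ (c³/6)·n^{3(1−α)} = (5³/6)·n^{1.5} → ∞; triangles are abundant w.h.p.

E[X] ≈ 13263.097; in regime p = Θ(1/n^{1/2}) E[X] diverges (above the triangle threshold p ~ 1/n).


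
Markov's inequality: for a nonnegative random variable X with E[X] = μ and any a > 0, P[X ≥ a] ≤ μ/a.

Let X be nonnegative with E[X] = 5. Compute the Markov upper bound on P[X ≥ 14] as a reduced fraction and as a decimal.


μ = E[X] = 5, a = 14.
Markov: P[X ≥ 14] ≤ μ/a = (5)/14 = 5/14.
Numerically: ≈ 0.357143.
(Since a = 14 > μ = 5.000000, the bound 5/14 is < 1 and informative.)

P[X ≥ 14] ≤ 5/14 ≈ 0.357143.


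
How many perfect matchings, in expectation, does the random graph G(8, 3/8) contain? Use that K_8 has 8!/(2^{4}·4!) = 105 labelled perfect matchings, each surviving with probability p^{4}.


K_8 has 8!/(2^{4}·4!) = 105 labelled perfect matchings.
For each such perfect matching H, let X_H = 1 if all 4 edges of H are present in G. Then P[X_H = 1] = p^{4} = (3/8)^{4} = 81/4096.
By linearity of expectation: E[X] = Σ_H E[X_H] = 105 · p^{4} = 105 · 81/4096 = 8505/4096.
Numerically: E[X] ≈ 2.08.

E[X] = 105 · (3/8)^{4} = 8505/4096 ≈ 2.08.


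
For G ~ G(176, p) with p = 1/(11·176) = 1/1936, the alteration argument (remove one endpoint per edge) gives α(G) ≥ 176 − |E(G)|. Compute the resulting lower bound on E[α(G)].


E[|E(G)|] = C(176, 2)·p = 15400 · (1/1936) = 175/22.
E[α(G)] ≥ n − E[|E(G)|] = 176 − 175/22 = 3697/22.
Numerically: ≈ 168.04545.
(This is only a lower bound; the true E[α(G)] may be larger.)

E[α(G)] ≥ 3697/22 ≈ 168.04545.


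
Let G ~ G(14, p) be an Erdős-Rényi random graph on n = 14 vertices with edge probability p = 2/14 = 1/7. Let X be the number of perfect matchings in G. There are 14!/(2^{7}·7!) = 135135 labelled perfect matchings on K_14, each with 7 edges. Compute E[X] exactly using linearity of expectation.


K_14 has 14!/(2^{7}·7!) = 135135 labelled perfect matchings.
For each such perfect matching H, let X_H = 1 if all 7 edges of H are present in G. Then P[X_H = 1] = p^{7} = (1/7)^{7} = 1/823543.
Summing the indicators: E[X] = Σ_H E[X_H] = 135135 · p^{7} = 135135 · 1/823543 = 19305/117649.
Numerically: E[X] ≈ 0.16409.

E[X] = 135135 · (1/7)^{7} = 19305/117649 ≈ 0.16409.


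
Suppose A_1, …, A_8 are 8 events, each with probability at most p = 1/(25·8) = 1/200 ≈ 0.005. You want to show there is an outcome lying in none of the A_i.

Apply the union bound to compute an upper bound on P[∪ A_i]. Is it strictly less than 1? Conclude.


Union bound: P[∪_{i=1}^{8} A_i] ≤ Σ_i P[A_i] ≤ 8·p = 8·(1/200) = 1/25.
Numerically: 1/25 ≈ 0.040.
Is 1/25 < 1? YES.
Since P[∪ A_i] ≤ 1/25 < 1, the complement has P[∩ A_i^c] ≥ 1 − 1/25 = 24/25 > 0, so some outcome avoids every A_i.

8·p = 1/25 ≈ 0.040; existence CERTIFIED by the union bound.


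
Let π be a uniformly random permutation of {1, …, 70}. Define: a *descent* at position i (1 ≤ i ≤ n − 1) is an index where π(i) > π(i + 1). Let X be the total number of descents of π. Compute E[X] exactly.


Write X = Σ X_I over i = 1, …, 69, with X_I the indicator of one descent.
There are 69 indicators.
For each fixed i, the pair (π(i), π(i+1)) is a uniformly random ordered pair of distinct values from {1, …, 70}; by symmetry P[π(i) > π(i+1)] = 1/2.
By linearity: E[X] = 69 · (1/2) = (70 − 1) · (1/2) = 69/2 ≈ 34.500000.

E[X] = 69/2 = 34.500000.


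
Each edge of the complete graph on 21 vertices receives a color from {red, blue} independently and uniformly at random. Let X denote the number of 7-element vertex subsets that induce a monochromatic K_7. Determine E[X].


Let X = Σ_S X_S over the C(21, 7) = 116280 subsets S of size 7, where X_S = 1 if the K_7 on S is monochromatic.
For a fixed S, the K_7 on S has C(7, 2) = 21 edges. P[all 21 edges red] = (1/2)^21, and likewise for blue, so P[monochromatic] = 2·(1/2)^21 = 2^{1 − 21} = 1/1048576.
Summing: E[X] = C(21, 7) · 2^{1 − 21} = 116280 · 1/1048576 = 14535/131072.
Numerically: E[X] ≈ 0.11089.

E[X] = C(21,7)·2^(1−C(7,2)) = 14535/131072 ≈ 0.11089.


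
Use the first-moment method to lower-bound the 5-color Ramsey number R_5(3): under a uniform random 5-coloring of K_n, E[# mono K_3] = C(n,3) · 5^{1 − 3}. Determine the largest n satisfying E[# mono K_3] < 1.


We need C(n, 3) · 5^{1 − 3} < 1, i.e. C(n, 3) < 5^{3 − 1} = 25.
Check values of n near the boundary:
  n = 3: C(3, 3) = 1; 1 < 25? YES
  n = 4: C(4, 3) = 4; 4 < 25? YES
  n = 5: C(5, 3) = 10; 10 < 25? YES
  n = 6: C(6, 3) = 20; 20 < 25? YES
  n = 7: C(7, 3) = 35; 35 < 25? NO
The largest n with C(n, 3) < 25 is n = 6 (where E[X] = 4/5 ≈ 0.8000000). Hence R_5(3) > 6, i.e. R_5(3) ≥ 7.

Largest n = 6; hence R_5(3) > 6.


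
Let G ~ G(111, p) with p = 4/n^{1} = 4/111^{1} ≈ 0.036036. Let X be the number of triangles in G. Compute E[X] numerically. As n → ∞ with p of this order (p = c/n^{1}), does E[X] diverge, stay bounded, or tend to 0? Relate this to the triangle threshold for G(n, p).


Number of potential triangles: C(111, 3) = 221815.
Each occurs with probability p³ ≈ (0.036036)³ ≈ 4.6796248e-05.
By linearity: E[X] = C(111, 3)·p³ ≈ 221815 · 4.6796248e-05 ≈ 10.38011.
Here α = 1, so p = 4/n is exactly at the triangle threshold p ~ 1/n. Asymptotically E[X] → c³/6 = 4³/6 = 32/3 ≈ 10.66667, a bounded constant. In this regime the triangle count is asymptotically Poisson(c³/6).

E[X] ≈ 10.38011; in regime p = Θ(1/n^{1}) E[X] stays bounded (at the triangle threshold p ~ 1/n).


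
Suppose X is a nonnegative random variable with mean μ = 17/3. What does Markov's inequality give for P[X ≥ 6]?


μ = E[X] = 17/3, a = 6.
Markov: P[X ≥ 6] ≤ μ/a = (17/3)/6 = 17/18.
Numerically: ≈ 0.94444.
(Since a = 6 > μ = 5.66667, the bound 17/18 is < 1 and informative.)

P[X ≥ 6] ≤ 17/18 ≈ 0.94444.


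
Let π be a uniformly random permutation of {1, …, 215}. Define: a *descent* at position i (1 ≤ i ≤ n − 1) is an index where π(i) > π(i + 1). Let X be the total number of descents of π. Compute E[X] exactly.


Write X = Σ X_I over i = 1, …, 214, with X_I the indicator of one descent.
There are 214 indicators.
For each fixed i, the pair (π(i), π(i+1)) is a uniformly random ordered pair of distinct values from {1, …, 215}; by symmetry P[π(i) > π(i+1)] = 1/2.
By linearity: E[X] = 214 · (1/2) = (215 − 1) · (1/2) = 107 ≈ 107.000000.

E[X] = 107 = 107.000000.


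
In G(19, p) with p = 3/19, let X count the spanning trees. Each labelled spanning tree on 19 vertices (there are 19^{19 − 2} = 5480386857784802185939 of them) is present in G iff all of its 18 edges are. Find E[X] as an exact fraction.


K_19 has 19^{19 − 2} = 5480386857784802185939 labelled spanning trees.
For each such spanning tree H, let X_H = 1 if all 18 edges of H are present in G. Then P[X_H = 1] = p^{18} = (3/19)^{18} = 387420489/104127350297911241532841.
Summing the indicators: E[X] = Σ_H E[X_H] = 5480386857784802185939 · p^{18} = 5480386857784802185939 · 387420489/104127350297911241532841 = 387420489/19.
Numerically: E[X] ≈ 2.03906e+07.

E[X] = 5480386857784802185939 · (3/19)^{18} = 387420489/19 ≈ 2.03906e+07.


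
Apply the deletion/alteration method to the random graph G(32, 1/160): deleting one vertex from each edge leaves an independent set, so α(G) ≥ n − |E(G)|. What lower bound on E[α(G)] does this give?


E[|E(G)|] = C(32, 2)·p = 496 · (1/160) = 31/10.
E[α(G)] ≥ n − E[|E(G)|] = 32 − 31/10 = 289/10.
Numerically: ≈ 28.900000.
(This is only a lower bound; the true E[α(G)] may be larger.)

E[α(G)] ≥ 289/10 ≈ 28.900000.


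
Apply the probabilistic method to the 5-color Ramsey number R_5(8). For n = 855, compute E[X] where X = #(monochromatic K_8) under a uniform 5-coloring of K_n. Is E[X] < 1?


E[X] = C(855, 8) · 5^{1 − 28} = 6854000254398702450 · 5^{−27} = 6854000254398702450/7450580596923828125.
As a reduced fraction: E[X] = 274160010175948098/298023223876953125 ≈ 0.920.
Is E[X] < 1? YES.
Since E[X] < 1, there exists a 5-coloring of K_{855} with no monochromatic K_8; hence R_5(8) > 855.

E[X] = 274160010175948098/298023223876953125 ≈ 0.920; E[X] < 1, so R_5(8) > 855.


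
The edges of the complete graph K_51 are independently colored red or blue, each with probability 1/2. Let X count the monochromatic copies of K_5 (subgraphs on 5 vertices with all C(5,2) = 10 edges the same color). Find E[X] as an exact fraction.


Let X = Σ_S X_S over the C(51, 5) = 2349060 subsets S of size 5, where X_S = 1 if the K_5 on S is monochromatic.
For a fixed S, the K_5 on S has C(5, 2) = 10 edges. P[all 10 edges red] = (1/2)^10, and likewise for blue, so P[monochromatic] = 2·(1/2)^10 = 2^{1 − 10} = 1/512.
Summing: E[X] = C(51, 5) · 2^{1 − 10} = 2349060 · 1/512 = 587265/128.
Numerically: E[X] ≈ 4588.007812.

E[X] = C(51,5)·2^(1−C(5,2)) = 587265/128 ≈ 4588.007812.


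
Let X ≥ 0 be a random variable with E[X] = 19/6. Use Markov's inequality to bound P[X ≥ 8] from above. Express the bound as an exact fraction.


μ = E[X] = 19/6, a = 8.
Markov: P[X ≥ 8] ≤ μ/a = (19/6)/8 = 19/48.
Numerically: ≈ 0.396.
(Since a = 8 > μ = 3.167, the bound 19/48 is < 1 and informative.)

P[X ≥ 8] ≤ 19/48 ≈ 0.396.


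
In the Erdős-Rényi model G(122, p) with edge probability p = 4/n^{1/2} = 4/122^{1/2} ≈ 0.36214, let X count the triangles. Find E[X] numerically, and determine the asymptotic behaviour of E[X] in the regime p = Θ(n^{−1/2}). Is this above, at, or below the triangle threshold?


Number of potential triangles: C(122, 3) = 295240.
Each occurs with probability p³ ≈ (0.36214)³ ≈ 4.7494162e-02.
By linearity: E[X] = C(122, 3)·p³ ≈ 295240 · 4.7494162e-02 ≈ 14022.17635.
Since α = 1/2 < 1, p = c/n^{1/2} ≫ 1/n is above the triangle threshold p ~ 1/n. Asymptotically E[X] ~ (c³/6)·n^{3(1−α)} = (4³/6)·n^{1.5} → ∞; triangles are abundant w.h.p.

E[X] ≈ 14022.17635; in regime p = Θ(1/n^{1/2}) E[X] diverges (above the triangle threshold p ~ 1/n).


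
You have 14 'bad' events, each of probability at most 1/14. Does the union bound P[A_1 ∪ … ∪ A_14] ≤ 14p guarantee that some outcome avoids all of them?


Union bound: P[∪_{i=1}^{14} A_i] ≤ Σ_i P[A_i] ≤ 14·p = 14·(1/14) = 1.
Numerically: 1 ≈ 1.00000.
Is 1 < 1? NO.
Since the bound 1 is ≥ 1, the union bound is uninformative here; it does NOT by itself certify existence.

14·p = 1 ≈ 1.00000; existence NOT certified by the union bound.


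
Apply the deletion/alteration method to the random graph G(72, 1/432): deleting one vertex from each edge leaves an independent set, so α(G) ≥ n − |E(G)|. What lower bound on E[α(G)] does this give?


E[|E(G)|] = C(72, 2)·p = 2556 · (1/432) = 71/12.
E[α(G)] ≥ n − E[|E(G)|] = 72 − 71/12 = 793/12.
Numerically: ≈ 66.08333.
(This is only a lower bound; the true E[α(G)] may be larger.)

E[α(G)] ≥ 793/12 ≈ 66.08333.


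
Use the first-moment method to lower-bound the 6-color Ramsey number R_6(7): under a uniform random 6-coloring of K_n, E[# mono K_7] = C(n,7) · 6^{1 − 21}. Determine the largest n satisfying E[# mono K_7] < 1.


We need C(n, 7) · 6^{1 − 21} < 1, i.e. C(n, 7) < 6^{21 − 1} = 3656158440062976.
Check values of n near the boundary:
  n = 562: C(562, 7) = 3384017972944752; 3384017972944752 < 3656158440062976? YES
  n = 563: C(563, 7) = 3426622515769596; 3426622515769596 < 3656158440062976? YES
  n = 564: C(564, 7) = 3469685994423792; 3469685994423792 < 3656158440062976? YES
  n = 565: C(565, 7) = 3513212521235560; 3513212521235560 < 3656158440062976? YES
  n = 566: C(566, 7) = 3557206237959440; 3557206237959440 < 3656158440062976? YES
  n = 567: C(567, 7) = 3601671315933933; 3601671315933933 < 3656158440062976? YES
  n = 568: C(568, 7) = 3646611956239704; 3646611956239704 < 3656158440062976? YES
  n = 569: C(569, 7) = 3692032389858348; 3692032389858348 < 3656158440062976? NO
  n = 570: C(570, 7) = 3737936877831720; 3737936877831720 < 3656158440062976? NO
  n = 571: C(571, 7) = 3784329711421830; 3784329711421830 < 3656158440062976? NO
The largest n with C(n, 7) < 3656158440062976 is n = 568 (where E[X] = 16882462760369/16926659444736 ≈ 0.997). Hence R_6(7) > 568, i.e. R_6(7) ≥ 569.

Largest n = 568; hence R_6(7) > 568.


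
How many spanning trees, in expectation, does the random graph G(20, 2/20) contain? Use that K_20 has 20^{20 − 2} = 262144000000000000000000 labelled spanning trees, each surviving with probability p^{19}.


K_20 has 20^{20 − 2} = 262144000000000000000000 labelled spanning trees.
For each such spanning tree H, let X_H = 1 if all 19 edges of H are present in G. Then P[X_H = 1] = p^{19} = (1/10)^{19} = 1/10000000000000000000.
By linearity of expectation: E[X] = Σ_H E[X_H] = 262144000000000000000000 · p^{19} = 262144000000000000000000 · 1/10000000000000000000 = 131072/5.
Numerically: E[X] ≈ 2.62e+04.

E[X] = 262144000000000000000000 · (1/10)^{19} = 131072/5 ≈ 2.62e+04.


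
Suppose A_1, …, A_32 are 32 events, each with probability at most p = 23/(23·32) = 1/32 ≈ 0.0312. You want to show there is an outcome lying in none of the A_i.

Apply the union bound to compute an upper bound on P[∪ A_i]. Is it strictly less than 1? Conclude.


Union bound: P[∪_{i=1}^{32} A_i] ≤ Σ_i P[A_i] ≤ 32·p = 32·(1/32) = 1.
Numerically: 1 ≈ 1.0000.
Is 1 < 1? NO.
Since the bound 1 is ≥ 1, the union bound is uninformative here; it does NOT by itself certify existence.

32·p = 1 ≈ 1.0000; existence NOT certified by the union bound.


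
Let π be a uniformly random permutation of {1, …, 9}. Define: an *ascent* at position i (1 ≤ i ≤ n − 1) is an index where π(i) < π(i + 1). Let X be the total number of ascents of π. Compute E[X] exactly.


Write X = Σ X_I over i = 1, …, 8, with X_I the indicator of one ascent.
There are 8 indicators.
For each fixed i, the pair (π(i), π(i+1)) is a uniformly random ordered pair of distinct values from {1, …, 9}; by symmetry P[π(i) < π(i+1)] = 1/2.
By linearity: E[X] = 8 · (1/2) = (9 − 1) · (1/2) = 4 ≈ 4.00000.

E[X] = 4 = 4.00000.


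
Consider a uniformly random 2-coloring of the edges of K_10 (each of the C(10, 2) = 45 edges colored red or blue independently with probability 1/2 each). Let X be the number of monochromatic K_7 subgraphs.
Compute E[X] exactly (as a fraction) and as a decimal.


Let X = Σ_S X_S over the C(10, 7) = 120 subsets S of size 7, where X_S = 1 if the K_7 on S is monochromatic.
For a fixed S, the K_7 on S has C(7, 2) = 21 edges. P[all 21 edges red] = (1/2)^21, and likewise for blue, so P[monochromatic] = 2·(1/2)^21 = 2^{1 − 21} = 1/1048576.
By linearity of expectation: E[X] = C(10, 7) · 2^{1 − 21} = 120 · 1/1048576 = 15/131072.
Numerically: E[X] ≈ 0.0001.

E[X] = C(10,7)·2^(1−C(7,2)) = 15/131072 ≈ 0.0001.


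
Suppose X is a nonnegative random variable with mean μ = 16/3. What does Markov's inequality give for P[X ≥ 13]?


μ = E[X] = 16/3, a = 13.
Markov: P[X ≥ 13] ≤ μ/a = (16/3)/13 = 16/39.
Numerically: ≈ 0.410256.
(Since a = 13 > μ = 5.333333, the bound 16/39 is < 1 and informative.)

P[X ≥ 13] ≤ 16/39 ≈ 0.410256.


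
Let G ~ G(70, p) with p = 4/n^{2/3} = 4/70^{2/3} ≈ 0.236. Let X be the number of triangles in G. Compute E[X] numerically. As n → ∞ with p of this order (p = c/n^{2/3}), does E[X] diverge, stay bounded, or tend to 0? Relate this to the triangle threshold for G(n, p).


Number of potential triangles: C(70, 3) = 54740.
Each occurs with probability p³ ≈ (0.236)³ ≈ 1.30612e-02.
By linearity: E[X] = C(70, 3)·p³ ≈ 54740 · 1.30612e-02 ≈ 714.971.
Since α = 2/3 < 1, p = c/n^{2/3} ≫ 1/n is above the triangle threshold p ~ 1/n. Asymptotically E[X] ~ (c³/6)·n^{3(1−α)} = (4³/6)·n^{1} → ∞; triangles are abundant w.h.p.

E[X] ≈ 714.971; in regime p = Θ(1/n^{2/3}) E[X] diverges (above the triangle threshold p ~ 1/n).


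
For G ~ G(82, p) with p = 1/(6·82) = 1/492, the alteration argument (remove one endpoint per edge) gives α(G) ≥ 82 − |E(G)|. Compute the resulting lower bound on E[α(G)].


E[|E(G)|] = C(82, 2)·p = 3321 · (1/492) = 27/4.
E[α(G)] ≥ n − E[|E(G)|] = 82 − 27/4 = 301/4.
Numerically: ≈ 75.25000.
(This is only a lower bound; the true E[α(G)] may be larger.)

E[α(G)] ≥ 301/4 ≈ 75.25000.


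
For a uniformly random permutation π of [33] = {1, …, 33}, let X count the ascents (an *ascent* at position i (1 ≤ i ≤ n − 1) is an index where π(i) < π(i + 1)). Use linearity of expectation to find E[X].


Write X = Σ X_I over i = 1, …, 32, with X_I the indicator of one ascent.
There are 32 indicators.
For each fixed i, the pair (π(i), π(i+1)) is a uniformly random ordered pair of distinct values from {1, …, 33}; by symmetry P[π(i) < π(i+1)] = 1/2.
By linearity: E[X] = 32 · (1/2) = (33 − 1) · (1/2) = 16 ≈ 16.0000.

E[X] = 16 = 16.0000.


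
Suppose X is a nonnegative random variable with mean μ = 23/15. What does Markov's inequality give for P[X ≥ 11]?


μ = E[X] = 23/15, a = 11.
Markov: P[X ≥ 11] ≤ μ/a = (23/15)/11 = 23/165.
Numerically: ≈ 0.139.
(Since a = 11 > μ = 1.533, the bound 23/165 is < 1 and informative.)

P[X ≥ 11] ≤ 23/165 ≈ 0.139.


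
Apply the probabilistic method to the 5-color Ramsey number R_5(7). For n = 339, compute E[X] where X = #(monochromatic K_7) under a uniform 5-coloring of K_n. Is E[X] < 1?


E[X] = C(339, 7) · 5^{1 − 21} = 95915887062372 · 5^{−20} = 95915887062372/95367431640625.
As a reduced fraction: E[X] = 95915887062372/95367431640625 ≈ 1.0058.
Is E[X] < 1? NO.
Since E[X] ≥ 1, the first-moment bound is inconclusive at n = 339; it does NOT by itself certify R_5(7) > 339.

E[X] = 95915887062372/95367431640625 ≈ 1.0058; E[X] ≥ 1; first-moment method inconclusive here.


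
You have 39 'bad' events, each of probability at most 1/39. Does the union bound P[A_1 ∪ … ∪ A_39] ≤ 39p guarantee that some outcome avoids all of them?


Union bound: P[∪_{i=1}^{39} A_i] ≤ Σ_i P[A_i] ≤ 39·p = 39·(1/39) = 1.
Numerically: 1 ≈ 1.000.
Is 1 < 1? NO.
Since the bound 1 is ≥ 1, the union bound is uninformative here; it does NOT by itself certify existence.

39·p = 1 ≈ 1.000; existence NOT certified by the union bound.


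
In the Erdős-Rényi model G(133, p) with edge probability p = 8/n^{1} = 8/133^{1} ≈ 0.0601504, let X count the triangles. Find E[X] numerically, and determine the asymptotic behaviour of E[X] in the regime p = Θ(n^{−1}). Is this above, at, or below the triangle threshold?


Number of potential triangles: C(133, 3) = 383306.
Each occurs with probability p³ ≈ (0.0601504)³ ≈ 2.17628134e-04.
By linearity: E[X] = C(133, 3)·p³ ≈ 383306 · 2.17628134e-04 ≈ 83.418169.
Here α = 1, so p = 8/n is exactly at the triangle threshold p ~ 1/n. Asymptotically E[X] → c³/6 = 8³/6 = 256/3 ≈ 85.333333, a bounded constant. In this regime the triangle count is asymptotically Poisson(c³/6).

E[X] ≈ 83.418169; in regime p = Θ(1/n^{1}) E[X] stays bounded (at the triangle threshold p ~ 1/n).


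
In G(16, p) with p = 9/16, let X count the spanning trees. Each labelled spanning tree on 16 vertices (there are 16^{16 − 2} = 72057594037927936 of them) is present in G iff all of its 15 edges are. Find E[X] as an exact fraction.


K_16 has 16^{16 − 2} = 72057594037927936 labelled spanning trees.
For each such spanning tree H, let X_H = 1 if all 15 edges of H are present in G. Then P[X_H = 1] = p^{15} = (9/16)^{15} = 205891132094649/1152921504606846976.
By linearity of expectation: E[X] = Σ_H E[X_H] = 72057594037927936 · p^{15} = 72057594037927936 · 205891132094649/1152921504606846976 = 205891132094649/16.
Numerically: E[X] ≈ 1.2868e+13.

E[X] = 72057594037927936 · (9/16)^{15} = 205891132094649/16 ≈ 1.2868e+13.


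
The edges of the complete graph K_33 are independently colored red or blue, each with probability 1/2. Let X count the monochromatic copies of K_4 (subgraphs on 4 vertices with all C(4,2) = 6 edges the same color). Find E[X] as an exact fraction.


Let X = Σ_S X_S over the C(33, 4) = 40920 subsets S of size 4, where X_S = 1 if the K_4 on S is monochromatic.
For a fixed S, the K_4 on S has C(4, 2) = 6 edges. P[all 6 edges red] = (1/2)^6, and likewise for blue, so P[monochromatic] = 2·(1/2)^6 = 2^{1 − 6} = 1/32.
By linearity of expectation: E[X] = C(33, 4) · 2^{1 − 6} = 40920 · 1/32 = 5115/4.
Numerically: E[X] ≈ 1278.7500.

E[X] = C(33,4)·2^(1−C(4,2)) = 5115/4 ≈ 1278.7500.


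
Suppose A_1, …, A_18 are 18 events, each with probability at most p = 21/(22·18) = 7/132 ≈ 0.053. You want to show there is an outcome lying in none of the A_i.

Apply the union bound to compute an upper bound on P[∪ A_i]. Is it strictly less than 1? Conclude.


Union bound: P[∪_{i=1}^{18} A_i] ≤ Σ_i P[A_i] ≤ 18·p = 18·(7/132) = 21/22.
Numerically: 21/22 ≈ 0.955.
Is 21/22 < 1? YES.
Since P[∪ A_i] ≤ 21/22 < 1, the complement has P[∩ A_i^c] ≥ 1 − 21/22 = 1/22 > 0, so some outcome avoids every A_i.

18·p = 21/22 ≈ 0.955; existence CERTIFIED by the union bound.


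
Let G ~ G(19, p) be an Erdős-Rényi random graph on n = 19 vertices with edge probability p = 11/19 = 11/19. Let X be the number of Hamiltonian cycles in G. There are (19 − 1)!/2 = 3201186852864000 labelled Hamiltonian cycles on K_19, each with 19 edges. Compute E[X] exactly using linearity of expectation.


K_19 has (19 − 1)!/2 = 3201186852864000 labelled Hamiltonian cycles.
For each such Hamiltonian cycle H, let X_H = 1 if all 19 edges of H are present in G. Then P[X_H = 1] = p^{19} = (11/19)^{19} = 61159090448414546291/1978419655660313589123979.
By linearity of expectation: E[X] = Σ_H E[X_H] = 3201186852864000 · p^{19} = 3201186852864000 · 61159090448414546291/1978419655660313589123979 = 195781676276584883979724733927424000/1978419655660313589123979.
Numerically: E[X] ≈ 9.8959e+10.

E[X] = 3201186852864000 · (11/19)^{19} = 195781676276584883979724733927424000/1978419655660313589123979 ≈ 9.8959e+10.


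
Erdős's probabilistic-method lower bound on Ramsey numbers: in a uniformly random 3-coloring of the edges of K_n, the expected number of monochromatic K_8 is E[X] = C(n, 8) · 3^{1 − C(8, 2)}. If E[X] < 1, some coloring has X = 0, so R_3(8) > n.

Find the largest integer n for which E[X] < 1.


We need C(n, 8) · 3^{1 − 28} < 1, i.e. C(n, 8) < 3^{28 − 1} = 7625597484987.
Check values of n near the boundary:
  n = 154: C(154, 8) = 6521818990995; 6521818990995 < 7625597484987? YES
  n = 155: C(155, 8) = 6876747915675; 6876747915675 < 7625597484987? YES
  n = 156: C(156, 8) = 7248464019225; 7248464019225 < 7625597484987? YES
  n = 157: C(157, 8) = 7637643295425; 7637643295425 < 7625597484987? NO
  n = 158: C(158, 8) = 8044984271181; 8044984271181 < 7625597484987? NO
The largest n with C(n, 8) < 7625597484987 is n = 156 (where E[X] = 805384891025/847288609443 ≈ 0.951). Hence R_3(8) > 156, i.e. R_3(8) ≥ 157.

Largest n = 156; hence R_3(8) > 156.
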